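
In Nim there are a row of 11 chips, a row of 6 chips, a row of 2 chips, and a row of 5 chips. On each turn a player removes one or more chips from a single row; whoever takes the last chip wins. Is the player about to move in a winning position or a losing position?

Winning position

Nim-sum: 11 ⊕ 6 ⊕ 2 ⊕ 5 = 10.
The nim-sum is 10 ≠ 0, so this is an N-position: the player to move can win.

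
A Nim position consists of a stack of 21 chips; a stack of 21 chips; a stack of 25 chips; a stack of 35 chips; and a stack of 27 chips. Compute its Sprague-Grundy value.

33

In binary:
  010101  (21)
  010101  (21)
  011001  (25)
  100011  (35)
  011011  (27)
  ------
  100001  (33)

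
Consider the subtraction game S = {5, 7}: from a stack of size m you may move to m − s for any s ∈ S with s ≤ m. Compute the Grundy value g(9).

1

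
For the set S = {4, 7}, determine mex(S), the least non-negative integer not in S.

0 is not in the set, so the mex is 0.

0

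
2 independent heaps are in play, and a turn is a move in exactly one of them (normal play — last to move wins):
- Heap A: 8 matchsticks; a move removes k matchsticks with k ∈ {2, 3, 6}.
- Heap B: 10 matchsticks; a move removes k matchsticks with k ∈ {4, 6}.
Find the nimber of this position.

For heap A, compute g(0), g(1), … with moves {2, 3, 6}:
g(0) = mex{} = 0
g(1) = mex{} = 0
g(2) = mex{0} = 1
g(3) = mex{0} = 1
g(4) = mex{0,1} = 2
g(5) = mex{1} = 0
g(6) = mex{0,1,2} = 3
g(7) = mex{0,2} = 1
g(8) = mex{0,1,3} = 2
So g(8) = 2.
For heap B, compute g(0), g(1), … with moves {4, 6}:
k:     0  1  2  3  4  5  6  7  8  9 10
g(k):  0  0  0  0  1  1  1  1  2  2  0
So g(10) = 0.
By the Sprague-Grundy theorem, the Grundy value of a sum of independent games is the XOR of the component values.
Combined value = 2 XOR 0 = 2.

2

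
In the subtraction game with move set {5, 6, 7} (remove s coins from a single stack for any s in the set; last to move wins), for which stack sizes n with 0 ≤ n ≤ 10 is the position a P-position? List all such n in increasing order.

Compute g(0), g(1), … for moves {5, 6, 7}:
g(0) = mex{} = 0
g(1) = mex{} = 0
g(2) = mex{} = 0
g(3) = mex{} = 0
g(4) = mex{} = 0
g(5) = mex{0} = 1
g(6) = mex{0} = 1
g(7) = mex{0} = 1
g(8) = mex{0} = 1
g(9) = mex{0} = 1
g(10) = mex{0,1} = 2
The P-positions (g = 0) in 0..10 are 0, 1, 2, 3, 4.

0, 1, 2, 3, 4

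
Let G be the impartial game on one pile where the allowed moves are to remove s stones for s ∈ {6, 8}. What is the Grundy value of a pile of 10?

Compute g(0), g(1), … for moves {6, 8}:
g(0) = mex{} = 0
g(1) = mex{} = 0
g(2) = mex{} = 0
g(3) = mex{} = 0
g(4) = mex{} = 0
g(5) = mex{} = 0
g(6) = mex{0} = 1
g(7) = mex{0} = 1
g(8) = mex{0} = 1
g(9) = mex{0} = 1
g(10) = mex{0} = 1
So g(10) = 1.

1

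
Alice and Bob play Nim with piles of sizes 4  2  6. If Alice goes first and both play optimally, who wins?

Bob wins

Compute the nim-sum pairwise:
4 XOR 2 = 6
6 XOR 6 = 0
The nim-sum is 0, so this is a P-position: the player to move is in a losing position under optimal play; Alice is about to move from it and so loses — Bob wins.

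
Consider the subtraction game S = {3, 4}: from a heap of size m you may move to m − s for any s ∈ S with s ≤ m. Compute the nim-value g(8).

0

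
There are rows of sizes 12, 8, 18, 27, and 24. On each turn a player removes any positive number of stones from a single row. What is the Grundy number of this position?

21

Nim-sum: 12 ⊕ 8 ⊕ 18 ⊕ 27 ⊕ 24 = 21.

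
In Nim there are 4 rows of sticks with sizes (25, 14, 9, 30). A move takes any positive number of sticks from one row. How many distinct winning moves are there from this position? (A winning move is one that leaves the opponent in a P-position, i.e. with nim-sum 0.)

Compute the nim-sum pairwise:
25 ⊕ 14 = 23
23 ⊕ 9 = 30
30 ⊕ 30 = 0
The nim-sum is already 0, so every move leaves a nonzero nim-sum — there are no winning moves.

0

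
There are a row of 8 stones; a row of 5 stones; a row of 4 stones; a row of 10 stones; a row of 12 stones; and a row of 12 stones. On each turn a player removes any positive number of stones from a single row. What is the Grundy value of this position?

3

In binary:
  1000  (8)
  0101  (5)
  0100  (4)
  1010  (10)
  1100  (12)
  1100  (12)
  ----
  0011  (3)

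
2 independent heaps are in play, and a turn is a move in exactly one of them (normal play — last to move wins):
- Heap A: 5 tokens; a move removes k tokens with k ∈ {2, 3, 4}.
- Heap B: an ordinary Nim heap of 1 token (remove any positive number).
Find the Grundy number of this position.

3

Grundy values for heap A (subtraction set {2, 3, 4}):
g(0) = mex{} = 0
g(1) = mex{} = 0
g(2) = mex{0} = 1
g(3) = mex{0} = 1
g(4) = mex{0,1} = 2
g(5) = mex{0,1} = 2
So g(5) = 2.
Heap B is a plain Nim heap of size 1, so its Grundy value is 1.
By the Sprague-Grundy theorem, the Grundy value of a sum of independent games is the XOR of the component values.
Combined value = 2 ⊕ 1 = 3.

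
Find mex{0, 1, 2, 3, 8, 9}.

The values 0, 1, 2, 3 are all present; 4 is the first non-negative integer missing from the set.

4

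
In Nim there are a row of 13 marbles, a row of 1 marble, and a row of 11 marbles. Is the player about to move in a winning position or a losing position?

Winning position

Bitwise XOR of the heap sizes:
  1101  (13)
  0001  (1)
  1011  (11)
  ----
  0111  (7)
The nim-sum is 7 ≠ 0, so this is an N-position: the player to move can win.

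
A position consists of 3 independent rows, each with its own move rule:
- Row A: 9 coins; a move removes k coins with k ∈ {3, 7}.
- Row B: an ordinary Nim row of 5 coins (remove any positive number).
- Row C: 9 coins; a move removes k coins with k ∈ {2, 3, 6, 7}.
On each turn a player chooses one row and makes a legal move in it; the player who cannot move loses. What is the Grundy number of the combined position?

4

Build the Grundy sequence for row A with g(k) = mex{g(k−s) : s ∈ {3, 7}, s ≤ k}:
k:     0  1  2  3  4  5  6  7  8  9
g(k):  0  0  0  1  1  1  0  2  2  1
So g(9) = 1.
Row B is a plain Nim row of size 5, so its Grundy value is 5.
For row C, compute g(0), g(1), … with moves {2, 3, 6, 7}:
k:     0  1  2  3  4  5  6  7  8  9
g(k):  0  0  1  1  2  0  3  1  2  0
So g(9) = 0.
By the Sprague-Grundy theorem, the Grundy value of a sum of independent games is the XOR of the component values.
Combined value = 1 ⊕ 5 ⊕ 0 = 4.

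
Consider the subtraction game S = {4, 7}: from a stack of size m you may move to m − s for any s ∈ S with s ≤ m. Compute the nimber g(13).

0

Grundy values for subtraction set {4, 7}:
g(0) = mex{} = 0
g(1) = mex{} = 0
g(2) = mex{} = 0
g(3) = mex{} = 0
g(4) = mex{0} = 1
g(5) = mex{0} = 1
g(6) = mex{0} = 1
g(7) = mex{0} = 1
g(8) = mex{0,1} = 2
g(9) = mex{0,1} = 2
g(10) = mex{0,1} = 2
g(11) = mex{1} = 0
g(12) = mex{1,2} = 0
g(13) = mex{1,2} = 0
So g(13) = 0.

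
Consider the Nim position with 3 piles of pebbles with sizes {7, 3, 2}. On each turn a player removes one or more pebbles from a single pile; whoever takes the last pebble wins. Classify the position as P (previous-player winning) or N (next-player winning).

Compute the nim-sum pairwise:
7 XOR 3 = 4
4 XOR 2 = 6
The nim-sum is 6 ≠ 0, so this is an N-position: the player to move can win.

N-position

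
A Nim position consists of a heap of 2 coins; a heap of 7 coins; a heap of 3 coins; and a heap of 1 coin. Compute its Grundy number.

7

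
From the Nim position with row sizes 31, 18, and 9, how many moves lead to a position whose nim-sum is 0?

Nim-sum: 31 ^ 18 ^ 9 = 4.
The overall nim-sum is X = 4. A row of size p has a winning move iff p XOR X < p (reduce it to p XOR X).
  31: 31 XOR 4 = 27 < 31 — winning move (to 27).
  18: 18 XOR 4 = 22 ≥ 18 — no move.
  9: 9 XOR 4 = 13 ≥ 9 — no move.
That gives 1 winning move.

1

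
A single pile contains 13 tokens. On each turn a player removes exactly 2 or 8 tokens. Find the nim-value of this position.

Compute g(0), g(1), … for moves {2, 8}:
k:     0  1  2  3  4  5  6  7  8  9 10 11 12 13
g(k):  0  0  1  1  0  0  1  1  2  2  0  0  1  1
So g(13) = 1.

1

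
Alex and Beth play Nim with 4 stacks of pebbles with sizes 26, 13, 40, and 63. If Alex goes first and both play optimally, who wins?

Nim-sum: 26 XOR 13 XOR 40 XOR 63 = 0.
The nim-sum is 0, so this is a P-position: the player to move is in a losing position under optimal play; Alex is about to move from it and so loses — Beth wins.

Beth wins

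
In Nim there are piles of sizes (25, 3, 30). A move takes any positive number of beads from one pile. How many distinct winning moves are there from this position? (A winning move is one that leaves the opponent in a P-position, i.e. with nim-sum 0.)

1

Compute the nim-sum pairwise:
25 ^ 3 = 26
26 ^ 30 = 4
The overall nim-sum is X = 4. A pile of size p has a winning move iff p XOR X < p (reduce it to p XOR X).
  25: 25 XOR 4 = 29 ≥ 25 — no move.
  3: 3 XOR 4 = 7 ≥ 3 — no move.
  30: 30 XOR 4 = 26 < 30 — winning move (to 26).
That gives 1 winning move.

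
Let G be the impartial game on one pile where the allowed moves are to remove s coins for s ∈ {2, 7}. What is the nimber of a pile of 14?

Compute g(0), g(1), … for moves {2, 7}:
k:     0  1  2  3  4  5  6  7  8  9 10 11 12 13 14
g(k):  0  0  1  1  0  0  1  1  2  0  0  1  1  0  0
So g(14) = 0.

0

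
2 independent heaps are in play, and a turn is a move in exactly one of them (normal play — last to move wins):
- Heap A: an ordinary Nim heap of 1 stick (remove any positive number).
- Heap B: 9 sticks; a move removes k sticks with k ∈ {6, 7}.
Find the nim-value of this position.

Heap A is a plain Nim heap of size 1, so its Grundy value is 1.
Build the Grundy sequence for heap B with g(k) = mex{g(k−s) : s ∈ {6, 7}, s ≤ k}:
g(0) = mex{} = 0
g(1) = mex{} = 0
g(2) = mex{} = 0
g(3) = mex{} = 0
g(4) = mex{} = 0
g(5) = mex{} = 0
g(6) = mex{0} = 1
g(7) = mex{0} = 1
g(8) = mex{0} = 1
g(9) = mex{0} = 1
So g(9) = 1.
The value of a disjunctive sum is the nim-sum of the parts.
Combined value = 1 ⊕ 1 = 0.

0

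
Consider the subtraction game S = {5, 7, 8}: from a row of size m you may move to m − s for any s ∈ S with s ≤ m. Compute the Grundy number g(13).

0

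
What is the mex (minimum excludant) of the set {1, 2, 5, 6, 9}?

0

0 is not in the set, so the mex is 0.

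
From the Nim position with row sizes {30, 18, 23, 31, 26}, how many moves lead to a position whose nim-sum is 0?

Nim-sum: 30 XOR 18 XOR 23 XOR 31 XOR 26 = 30.
The overall nim-sum is X = 30. A row of size p has a winning move iff p XOR X < p (reduce it to p XOR X).
  30: 30 XOR 30 = 0 < 30 — winning move (to 0).
  18: 18 XOR 30 = 12 < 18 — winning move (to 12).
  23: 23 XOR 30 = 9 < 23 — winning move (to 9).
  31: 31 XOR 30 = 1 < 31 — winning move (to 1).
  26: 26 XOR 30 = 4 < 26 — winning move (to 4).
That gives 5 winning moves.

5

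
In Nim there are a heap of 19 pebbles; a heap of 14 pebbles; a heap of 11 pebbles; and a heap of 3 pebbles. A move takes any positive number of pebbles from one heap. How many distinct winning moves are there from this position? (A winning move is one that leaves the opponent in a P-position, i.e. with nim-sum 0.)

In binary:
  10011  (19)
  01110  (14)
  01011  (11)
  00011  (3)
  -----
  10101  (21)
The overall nim-sum is X = 21. A heap of size p has a winning move iff p XOR X < p (reduce it to p XOR X).
  19: 19 XOR 21 = 6 < 19 — winning move (to 6).
  14: 14 XOR 21 = 27 ≥ 14 — no move.
  11: 11 XOR 21 = 30 ≥ 11 — no move.
  3: 3 XOR 21 = 22 ≥ 3 — no move.
That gives 1 winning move.

1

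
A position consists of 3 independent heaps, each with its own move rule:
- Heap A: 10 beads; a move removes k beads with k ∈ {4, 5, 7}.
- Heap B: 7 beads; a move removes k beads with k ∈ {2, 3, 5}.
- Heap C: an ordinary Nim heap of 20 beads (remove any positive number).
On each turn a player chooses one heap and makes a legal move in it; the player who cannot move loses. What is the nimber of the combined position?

Build the Grundy sequence for heap A with g(k) = mex{g(k−s) : s ∈ {4, 5, 7}, s ≤ k}:
g(0) = mex{} = 0
g(1) = mex{} = 0
g(2) = mex{} = 0
g(3) = mex{} = 0
g(4) = mex{0} = 1
g(5) = mex{0} = 1
g(6) = mex{0} = 1
g(7) = mex{0} = 1
g(8) = mex{0,1} = 2
g(9) = mex{0,1} = 2
g(10) = mex{0,1} = 2
So g(10) = 2.
Build the Grundy sequence for heap B with g(k) = mex{g(k−s) : s ∈ {2, 3, 5}, s ≤ k}:
g(0) = mex{} = 0
g(1) = mex{} = 0
g(2) = mex{0} = 1
g(3) = mex{0} = 1
g(4) = mex{0,1} = 2
g(5) = mex{0,1} = 2
g(6) = mex{0,1,2} = 3
g(7) = mex{1,2} = 0
So g(7) = 0.
Heap C is a plain Nim heap of size 20, so its Grundy value is 20.
The value of a disjunctive sum is the nim-sum of the parts.
Combined value = 2 ⊕ 0 ⊕ 20 = 22.

22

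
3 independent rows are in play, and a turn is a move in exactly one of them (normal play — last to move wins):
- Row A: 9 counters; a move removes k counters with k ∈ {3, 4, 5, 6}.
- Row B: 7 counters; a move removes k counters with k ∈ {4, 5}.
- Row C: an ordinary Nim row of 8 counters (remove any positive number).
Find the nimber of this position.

Grundy values for row A (subtraction set {3, 4, 5, 6}):
g(0) = mex{} = 0
g(1) = mex{} = 0
g(2) = mex{} = 0
g(3) = mex{0} = 1
g(4) = mex{0} = 1
g(5) = mex{0} = 1
g(6) = mex{0,1} = 2
g(7) = mex{0,1} = 2
g(8) = mex{0,1} = 2
g(9) = mex{1,2} = 0
So g(9) = 0.
Grundy values for row B (subtraction set {4, 5}):
g(0) = mex{} = 0
g(1) = mex{} = 0
g(2) = mex{} = 0
g(3) = mex{} = 0
g(4) = mex{0} = 1
g(5) = mex{0} = 1
g(6) = mex{0} = 1
g(7) = mex{0} = 1
So g(7) = 1.
Row C is a plain Nim row of size 8, so its Grundy value is 8.
By the Sprague-Grundy theorem, the Grundy value of a sum of independent games is the XOR of the component values.
Combined value = 0 ⊕ 1 ⊕ 8 = 9.

9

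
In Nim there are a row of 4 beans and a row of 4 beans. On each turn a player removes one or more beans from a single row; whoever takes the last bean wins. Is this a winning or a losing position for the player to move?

Losing position

Nim-sum: 4 ^ 4 = 0.
The nim-sum is 0, so this is a P-position: the player to move is in a losing position under optimal play.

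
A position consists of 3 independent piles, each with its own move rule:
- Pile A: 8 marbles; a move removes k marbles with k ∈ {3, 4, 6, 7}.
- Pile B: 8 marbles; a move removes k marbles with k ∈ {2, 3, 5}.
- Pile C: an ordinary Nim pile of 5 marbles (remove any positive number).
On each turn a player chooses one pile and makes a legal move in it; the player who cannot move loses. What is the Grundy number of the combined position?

7

Build the Grundy sequence for pile A with g(k) = mex{g(k−s) : s ∈ {3, 4, 6, 7}, s ≤ k}:
g(0) = mex{} = 0
g(1) = mex{} = 0
g(2) = mex{} = 0
g(3) = mex{0} = 1
g(4) = mex{0} = 1
g(5) = mex{0} = 1
g(6) = mex{0,1} = 2
g(7) = mex{0,1} = 2
g(8) = mex{0,1} = 2
So g(8) = 2.
Grundy values for pile B (subtraction set {2, 3, 5}):
k:     0  1  2  3  4  5  6  7  8
g(k):  0  0  1  1  2  2  3  0  0
So g(8) = 0.
Pile C is a plain Nim pile of size 5, so its Grundy value is 5.
The value of a disjunctive sum is the nim-sum of the parts.
Combined value = 2 XOR 0 XOR 5 = 7.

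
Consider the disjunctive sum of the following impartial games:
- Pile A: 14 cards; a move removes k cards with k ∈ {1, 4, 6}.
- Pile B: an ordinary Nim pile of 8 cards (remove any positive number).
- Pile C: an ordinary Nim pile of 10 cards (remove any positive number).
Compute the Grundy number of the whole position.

0

For pile A, compute g(0), g(1), … with moves {1, 4, 6}:
k:     0  1  2  3  4  5  6  7  8  9 10 11 12 13 14
g(k):  0  1  0  1  2  0  1  0  1  2  0  1  0  1  2
So g(14) = 2.
Pile B is a plain Nim pile of size 8, so its Grundy value is 8.
Pile C is a plain Nim pile of size 10, so its Grundy value is 10.
By the Sprague-Grundy theorem, the Grundy value of a sum of independent games is the XOR of the component values.
Combined value = 2 ⊕ 8 ⊕ 10 = 0.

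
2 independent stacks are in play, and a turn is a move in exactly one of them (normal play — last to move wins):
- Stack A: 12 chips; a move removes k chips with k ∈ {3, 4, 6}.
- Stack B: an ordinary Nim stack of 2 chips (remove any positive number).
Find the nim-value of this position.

3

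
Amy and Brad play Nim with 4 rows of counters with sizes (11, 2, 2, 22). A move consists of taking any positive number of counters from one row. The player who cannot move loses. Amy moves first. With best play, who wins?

Amy wins

Write each in binary and XOR column by column:
  01011  (11)
  00010  (2)
  00010  (2)
  10110  (22)
  -----
  11101  (29)
The nim-sum is 29 ≠ 0, so this is an N-position: the player to move can win; Amy has a winning move.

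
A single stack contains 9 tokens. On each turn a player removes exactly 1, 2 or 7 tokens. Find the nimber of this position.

0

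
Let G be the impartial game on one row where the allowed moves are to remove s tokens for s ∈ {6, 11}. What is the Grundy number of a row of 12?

2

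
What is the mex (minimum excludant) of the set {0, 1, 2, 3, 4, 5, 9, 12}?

6

The values 0, 1, 2, 3, 4, 5 are all present; 6 is the first non-negative integer missing from the set.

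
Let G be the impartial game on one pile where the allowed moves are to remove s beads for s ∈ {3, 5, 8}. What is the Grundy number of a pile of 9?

3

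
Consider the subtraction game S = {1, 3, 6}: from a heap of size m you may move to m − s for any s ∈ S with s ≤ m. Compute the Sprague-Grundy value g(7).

3

Compute g(0), g(1), … for moves {1, 3, 6}:
k:     0  1  2  3  4  5  6  7
g(k):  0  1  0  1  0  1  2  3
So g(7) = 3.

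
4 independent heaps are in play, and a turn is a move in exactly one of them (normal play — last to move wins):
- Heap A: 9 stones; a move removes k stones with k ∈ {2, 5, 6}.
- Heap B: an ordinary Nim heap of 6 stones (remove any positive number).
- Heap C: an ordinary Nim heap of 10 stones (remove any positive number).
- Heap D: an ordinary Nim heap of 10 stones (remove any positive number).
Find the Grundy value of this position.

4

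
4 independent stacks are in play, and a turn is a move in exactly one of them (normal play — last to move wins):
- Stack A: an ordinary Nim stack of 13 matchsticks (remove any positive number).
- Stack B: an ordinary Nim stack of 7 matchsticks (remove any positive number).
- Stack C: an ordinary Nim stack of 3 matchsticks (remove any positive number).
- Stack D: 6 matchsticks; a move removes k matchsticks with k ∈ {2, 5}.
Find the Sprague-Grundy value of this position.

Stack A is a plain Nim stack of size 13, so its Grundy value is 13.
Stack B is a plain Nim stack of size 7, so its Grundy value is 7.
Stack C is a plain Nim stack of size 3, so its Grundy value is 3.
Grundy values for stack D (subtraction set {2, 5}):
g(0) = mex{} = 0
g(1) = mex{} = 0
g(2) = mex{0} = 1
g(3) = mex{0} = 1
g(4) = mex{1} = 0
g(5) = mex{0,1} = 2
g(6) = mex{0} = 1
So g(6) = 1.
The value of a disjunctive sum is the nim-sum of the parts.
Combined value = 13 XOR 7 XOR 3 XOR 1 = 8.

8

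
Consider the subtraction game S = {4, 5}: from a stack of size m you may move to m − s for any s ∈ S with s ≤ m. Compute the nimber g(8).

2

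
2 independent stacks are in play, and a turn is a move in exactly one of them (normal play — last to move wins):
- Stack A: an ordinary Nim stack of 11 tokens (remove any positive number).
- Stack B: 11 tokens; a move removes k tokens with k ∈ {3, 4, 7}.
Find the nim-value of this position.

Stack A is a plain Nim stack of size 11, so its Grundy value is 11.
For stack B, compute g(0), g(1), … with moves {3, 4, 7}:
k:     0  1  2  3  4  5  6  7  8  9 10 11
g(k):  0  0  0  1  1  1  2  2  2  3  0  0
So g(11) = 0.
By the Sprague-Grundy theorem, the Grundy value of a sum of independent games is the XOR of the component values.
Combined value = 11 ⊕ 0 = 11.

11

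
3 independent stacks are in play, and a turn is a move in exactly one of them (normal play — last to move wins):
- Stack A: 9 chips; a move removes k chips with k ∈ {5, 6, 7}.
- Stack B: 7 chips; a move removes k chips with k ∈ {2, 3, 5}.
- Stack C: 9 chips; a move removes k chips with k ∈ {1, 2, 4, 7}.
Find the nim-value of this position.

1

Grundy values for stack A (subtraction set {5, 6, 7}):
g(0) = mex{} = 0
g(1) = mex{} = 0
g(2) = mex{} = 0
g(3) = mex{} = 0
g(4) = mex{} = 0
g(5) = mex{0} = 1
g(6) = mex{0} = 1
g(7) = mex{0} = 1
g(8) = mex{0} = 1
g(9) = mex{0} = 1
So g(9) = 1.
Build the Grundy sequence for stack B with g(k) = mex{g(k−s) : s ∈ {2, 3, 5}, s ≤ k}:
k:     0  1  2  3  4  5  6  7
g(k):  0  0  1  1  2  2  3  0
So g(7) = 0.
Build the Grundy sequence for stack C with g(k) = mex{g(k−s) : s ∈ {1, 2, 4, 7}, s ≤ k}:
k:     0  1  2  3  4  5  6  7  8  9
g(k):  0  1  2  0  1  2  0  1  2  0
So g(9) = 0.
By the Sprague-Grundy theorem, the Grundy value of a sum of independent games is the XOR of the component values.
Combined value = 1 XOR 0 XOR 0 = 1.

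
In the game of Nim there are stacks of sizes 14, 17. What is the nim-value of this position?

31

Nim-sum: 14 XOR 17 = 31.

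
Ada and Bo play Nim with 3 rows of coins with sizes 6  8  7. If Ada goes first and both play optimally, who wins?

Ada wins

Bitwise XOR of the heap sizes:
  0110  (6)
  1000  (8)
  0111  (7)
  ----
  1001  (9)
The nim-sum is 9 ≠ 0, so this is an N-position: the player to move can win; Ada has a winning move.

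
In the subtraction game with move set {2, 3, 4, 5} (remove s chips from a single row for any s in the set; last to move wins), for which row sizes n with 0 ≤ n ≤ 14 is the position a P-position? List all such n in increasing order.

Grundy values for subtraction set {2, 3, 4, 5}:
g(0) = mex{} = 0
g(1) = mex{} = 0
g(2) = mex{0} = 1
g(3) = mex{0} = 1
g(4) = mex{0,1} = 2
g(5) = mex{0,1} = 2
g(6) = mex{0,1,2} = 3
g(7) = mex{1,2} = 0
g(8) = mex{1,2,3} = 0
g(9) = mex{0,2,3} = 1
g(10) = mex{0,2,3} = 1
g(11) = mex{0,1,3} = 2
g(12) = mex{0,1} = 2
g(13) = mex{0,1,2} = 3
g(14) = mex{1,2} = 0
The P-positions (g = 0) in 0..14 are 0, 1, 7, 8, 14.

0, 1, 7, 8, 14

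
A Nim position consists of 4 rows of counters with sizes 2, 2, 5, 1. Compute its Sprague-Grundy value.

Compute the nim-sum pairwise:
2 ⊕ 2 = 0
0 ⊕ 5 = 5
5 ⊕ 1 = 4

4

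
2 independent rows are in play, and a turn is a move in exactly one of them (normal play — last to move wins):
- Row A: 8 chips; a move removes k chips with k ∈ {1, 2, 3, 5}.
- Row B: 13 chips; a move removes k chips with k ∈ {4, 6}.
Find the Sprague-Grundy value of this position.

0

Grundy values for row A (subtraction set {1, 2, 3, 5}):
k:     0  1  2  3  4  5  6  7  8
g(k):  0  1  2  3  0  1  2  3  0
So g(8) = 0.
Grundy values for row B (subtraction set {4, 6}):
g(0) = mex{} = 0
g(1) = mex{} = 0
g(2) = mex{} = 0
g(3) = mex{} = 0
g(4) = mex{0} = 1
g(5) = mex{0} = 1
g(6) = mex{0} = 1
g(7) = mex{0} = 1
g(8) = mex{0,1} = 2
g(9) = mex{0,1} = 2
g(10) = mex{1} = 0
g(11) = mex{1} = 0
g(12) = mex{1,2} = 0
g(13) = mex{1,2} = 0
So g(13) = 0.
The value of a disjunctive sum is the nim-sum of the parts.
Combined value = 0 XOR 0 = 0.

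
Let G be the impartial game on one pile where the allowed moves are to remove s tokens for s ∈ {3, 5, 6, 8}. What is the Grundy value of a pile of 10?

3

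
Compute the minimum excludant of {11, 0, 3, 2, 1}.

The values 0, 1, 2, 3 are all present; 4 is the first non-negative integer missing from the set.

4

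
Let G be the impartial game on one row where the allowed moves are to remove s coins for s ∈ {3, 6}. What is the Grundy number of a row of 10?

Grundy values for subtraction set {3, 6}:
g(0) = mex{} = 0
g(1) = mex{} = 0
g(2) = mex{} = 0
g(3) = mex{0} = 1
g(4) = mex{0} = 1
g(5) = mex{0} = 1
g(6) = mex{0,1} = 2
g(7) = mex{0,1} = 2
g(8) = mex{0,1} = 2
g(9) = mex{1,2} = 0
g(10) = mex{1,2} = 0
So g(10) = 0.

0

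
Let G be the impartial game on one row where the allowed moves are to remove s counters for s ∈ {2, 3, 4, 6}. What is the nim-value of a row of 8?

0

Build the Grundy sequence with g(k) = mex{g(k−s) : s ∈ {2, 3, 4, 6}, s ≤ k}:
k:     0  1  2  3  4  5  6  7  8
g(k):  0  0  1  1  2  2  3  3  0
So g(8) = 0.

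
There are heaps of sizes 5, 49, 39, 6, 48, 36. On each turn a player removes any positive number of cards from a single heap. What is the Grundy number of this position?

1

In binary:
  000101  (5)
  110001  (49)
  100111  (39)
  000110  (6)
  110000  (48)
  100100  (36)
  ------
  000001  (1)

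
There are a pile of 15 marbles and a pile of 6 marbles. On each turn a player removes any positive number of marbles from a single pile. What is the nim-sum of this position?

Compute the nim-sum pairwise:
15 ⊕ 6 = 9

9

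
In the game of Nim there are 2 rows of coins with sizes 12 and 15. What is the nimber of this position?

Nim-sum: 12 ⊕ 15 = 3.

3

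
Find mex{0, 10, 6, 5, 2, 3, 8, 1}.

4

The values 0, 1, 2, 3 are all present; 4 is the first non-negative integer missing from the set.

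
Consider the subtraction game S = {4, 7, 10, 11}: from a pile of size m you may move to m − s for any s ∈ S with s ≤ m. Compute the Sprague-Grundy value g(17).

Grundy values for subtraction set {4, 7, 10, 11}:
k:     0  1  2  3  4  5  6  7  8  9 10 11 12 13 14 15 16 17
g(k):  0  0  0  0  1  1  1  1  2  2  2  2  3  3  3  0  0  0
So g(17) = 0.

0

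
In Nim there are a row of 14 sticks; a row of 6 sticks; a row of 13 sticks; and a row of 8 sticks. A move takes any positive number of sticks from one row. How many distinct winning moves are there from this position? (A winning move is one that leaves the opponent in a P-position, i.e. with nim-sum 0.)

3

Compute the nim-sum pairwise:
14 ^ 6 = 8
8 ^ 13 = 5
5 ^ 8 = 13
The overall nim-sum is X = 13. A row of size p has a winning move iff p XOR X < p (reduce it to p XOR X).
  14: 14 XOR 13 = 3 < 14 — winning move (to 3).
  6: 6 XOR 13 = 11 ≥ 6 — no move.
  13: 13 XOR 13 = 0 < 13 — winning move (to 0).
  8: 8 XOR 13 = 5 < 8 — winning move (to 5).
That gives 3 winning moves.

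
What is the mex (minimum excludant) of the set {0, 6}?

1

0 is in the set but 1 is not, so the mex is 1.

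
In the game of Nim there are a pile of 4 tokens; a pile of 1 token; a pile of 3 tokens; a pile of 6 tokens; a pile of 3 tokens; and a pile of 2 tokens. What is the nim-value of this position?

1

Write each in binary and XOR column by column:
  100  (4)
  001  (1)
  011  (3)
  110  (6)
  011  (3)
  010  (2)
  ---
  001  (1)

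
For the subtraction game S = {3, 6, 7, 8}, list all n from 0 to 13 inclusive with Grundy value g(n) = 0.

Grundy values for subtraction set {3, 6, 7, 8}:
k:     0  1  2  3  4  5  6  7  8  9 10 11 12 13
g(k):  0  0  0  1  1  1  2  2  2  3  3  0  0  0
The P-positions (g = 0) in 0..13 are 0, 1, 2, 11, 12, 13.

0, 1, 2, 11, 12, 13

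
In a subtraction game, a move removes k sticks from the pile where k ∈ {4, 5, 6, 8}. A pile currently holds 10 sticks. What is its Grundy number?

2

Grundy values for subtraction set {4, 5, 6, 8}:
k:     0  1  2  3  4  5  6  7  8  9 10
g(k):  0  0  0  0  1  1  1  1  2  2  2
So g(10) = 2.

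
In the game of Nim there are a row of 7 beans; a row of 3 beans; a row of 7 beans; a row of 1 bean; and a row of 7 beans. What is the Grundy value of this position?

5

Compute the nim-sum pairwise:
7 XOR 3 = 4
4 XOR 7 = 3
3 XOR 1 = 2
2 XOR 7 = 5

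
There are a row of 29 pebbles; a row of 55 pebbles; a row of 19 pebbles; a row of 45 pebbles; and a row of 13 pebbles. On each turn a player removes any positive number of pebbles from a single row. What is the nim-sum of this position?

Nim-sum: 29 ^ 55 ^ 19 ^ 45 ^ 13 = 25.

25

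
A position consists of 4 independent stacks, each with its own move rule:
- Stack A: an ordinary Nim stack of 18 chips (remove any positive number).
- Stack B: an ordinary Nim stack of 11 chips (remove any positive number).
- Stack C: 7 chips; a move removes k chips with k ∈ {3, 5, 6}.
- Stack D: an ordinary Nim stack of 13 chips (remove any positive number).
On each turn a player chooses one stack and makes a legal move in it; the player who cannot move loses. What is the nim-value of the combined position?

22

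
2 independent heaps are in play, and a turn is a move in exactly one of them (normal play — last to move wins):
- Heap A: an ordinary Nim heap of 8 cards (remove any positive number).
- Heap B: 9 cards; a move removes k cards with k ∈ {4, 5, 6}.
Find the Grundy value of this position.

10

Heap A is a plain Nim heap of size 8, so its Grundy value is 8.
For heap B, compute g(0), g(1), … with moves {4, 5, 6}:
k:     0  1  2  3  4  5  6  7  8  9
g(k):  0  0  0  0  1  1  1  1  2  2
So g(9) = 2.
By the Sprague-Grundy theorem, the Grundy value of a sum of independent games is the XOR of the component values.
Combined value = 8 XOR 2 = 10.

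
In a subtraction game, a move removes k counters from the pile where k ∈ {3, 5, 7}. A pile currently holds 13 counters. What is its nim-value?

1

Compute g(0), g(1), … for moves {3, 5, 7}:
g(0) = mex{} = 0
g(1) = mex{} = 0
g(2) = mex{} = 0
g(3) = mex{0} = 1
g(4) = mex{0} = 1
g(5) = mex{0} = 1
g(6) = mex{0,1} = 2
g(7) = mex{0,1} = 2
g(8) = mex{0,1} = 2
g(9) = mex{0,1,2} = 3
g(10) = mex{1,2} = 0
g(11) = mex{1,2} = 0
g(12) = mex{1,2,3} = 0
g(13) = mex{0,2} = 1
So g(13) = 1.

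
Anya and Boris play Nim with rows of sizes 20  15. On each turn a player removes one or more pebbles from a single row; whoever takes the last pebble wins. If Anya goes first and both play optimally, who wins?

Anya wins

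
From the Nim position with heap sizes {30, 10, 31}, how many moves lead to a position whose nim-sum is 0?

3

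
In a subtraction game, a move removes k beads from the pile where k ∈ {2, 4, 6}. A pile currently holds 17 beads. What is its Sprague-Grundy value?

Build the Grundy sequence with g(k) = mex{g(k−s) : s ∈ {2, 4, 6}, s ≤ k}:
k:     0  1  2  3  4  5  6  7  8  9 10 11 12 13 14 15 16 17
g(k):  0  0  1  1  2  2  3  3  0  0  1  1  2  2  3  3  0  0
So g(17) = 0.

0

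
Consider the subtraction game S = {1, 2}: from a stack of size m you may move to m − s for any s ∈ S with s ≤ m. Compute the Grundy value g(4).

Grundy values for subtraction set {1, 2}:
k:     0  1  2  3  4
g(k):  0  1  2  0  1
So g(4) = 1.

1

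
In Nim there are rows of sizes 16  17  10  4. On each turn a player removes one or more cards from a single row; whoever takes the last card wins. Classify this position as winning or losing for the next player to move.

Winning position

Compute the nim-sum pairwise:
16 XOR 17 = 1
1 XOR 10 = 11
11 XOR 4 = 15
The nim-sum is 15 ≠ 0, so this is an N-position: the player to move can win.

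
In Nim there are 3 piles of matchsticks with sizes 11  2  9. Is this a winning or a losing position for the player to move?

Losing position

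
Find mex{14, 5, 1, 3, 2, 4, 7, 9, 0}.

The values 0, 1, 2, 3, 4, 5 are all present; 6 is the first non-negative integer missing from the set.

6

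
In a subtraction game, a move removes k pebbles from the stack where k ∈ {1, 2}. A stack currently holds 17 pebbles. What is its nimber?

Compute g(0), g(1), … for moves {1, 2}:
k:     0  1  2  3  4  5  6  7  8  9 10 11 12 13 14 15 16 17
g(k):  0  1  2  0  1  2  0  1  2  0  1  2  0  1  2  0  1  2
So g(17) = 2.

2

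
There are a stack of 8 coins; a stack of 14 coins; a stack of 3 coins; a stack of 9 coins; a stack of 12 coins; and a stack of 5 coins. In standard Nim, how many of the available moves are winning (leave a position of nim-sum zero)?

3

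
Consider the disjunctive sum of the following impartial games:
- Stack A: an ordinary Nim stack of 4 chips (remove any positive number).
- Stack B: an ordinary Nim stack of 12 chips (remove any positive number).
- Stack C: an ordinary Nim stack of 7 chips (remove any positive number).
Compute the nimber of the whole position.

Stack A is a plain Nim stack of size 4, so its Grundy value is 4.
Stack B is a plain Nim stack of size 12, so its Grundy value is 12.
Stack C is a plain Nim stack of size 7, so its Grundy value is 7.
By the Sprague-Grundy theorem, the Grundy value of a sum of independent games is the XOR of the component values.
Combined value = 4 XOR 12 XOR 7 = 15.

15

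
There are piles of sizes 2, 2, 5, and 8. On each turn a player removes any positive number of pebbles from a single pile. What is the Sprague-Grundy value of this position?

13

Nim-sum: 2 XOR 2 XOR 5 XOR 8 = 13.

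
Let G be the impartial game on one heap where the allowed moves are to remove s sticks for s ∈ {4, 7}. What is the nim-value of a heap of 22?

Build the Grundy sequence with g(k) = mex{g(k−s) : s ∈ {4, 7}, s ≤ k}:
k:     0  1  2  3  4  5  6  7  8  9 10 11 12 13 14 15 16 17 18 19 20 21 22
g(k):  0  0  0  0  1  1  1  1  2  2  2  0  0  0  0  1  1  1  1  2  2  2  0
So g(22) = 0.

0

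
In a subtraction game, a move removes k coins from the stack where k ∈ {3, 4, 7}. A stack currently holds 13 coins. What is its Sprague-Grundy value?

Grundy values for subtraction set {3, 4, 7}:
g(0) = mex{} = 0
g(1) = mex{} = 0
g(2) = mex{} = 0
g(3) = mex{0} = 1
g(4) = mex{0} = 1
g(5) = mex{0} = 1
g(6) = mex{0,1} = 2
g(7) = mex{0,1} = 2
g(8) = mex{0,1} = 2
g(9) = mex{0,1,2} = 3
g(10) = mex{1,2} = 0
g(11) = mex{1,2} = 0
g(12) = mex{1,2,3} = 0
g(13) = mex{0,2,3} = 1
So g(13) = 1.

1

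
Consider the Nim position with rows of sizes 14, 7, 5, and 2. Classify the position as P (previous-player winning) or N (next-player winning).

Write each in binary and XOR column by column:
  1110  (14)
  0111  (7)
  0101  (5)
  0010  (2)
  ----
  1110  (14)
The nim-sum is 14 ≠ 0, so this is an N-position: the player to move can win.

N-position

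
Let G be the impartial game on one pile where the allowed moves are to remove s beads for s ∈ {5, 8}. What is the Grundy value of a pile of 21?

Compute g(0), g(1), … for moves {5, 8}:
k:     0  1  2  3  4  5  6  7  8  9 10 11 12 13 14 15 16 17 18 19 20 21
g(k):  0  0  0  0  0  1  1  1  1  1  2  2  2  0  0  0  0  0  1  1  1  1
So g(21) = 1.

1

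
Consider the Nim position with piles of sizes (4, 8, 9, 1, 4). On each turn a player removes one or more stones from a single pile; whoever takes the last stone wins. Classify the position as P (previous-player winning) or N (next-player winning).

Nim-sum: 4 ^ 8 ^ 9 ^ 1 ^ 4 = 0.
The nim-sum is 0, so this is a P-position: the player to move is in a losing position under optimal play.

P-position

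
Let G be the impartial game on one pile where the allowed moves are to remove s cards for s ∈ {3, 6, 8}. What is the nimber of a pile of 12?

Build the Grundy sequence with g(k) = mex{g(k−s) : s ∈ {3, 6, 8}, s ≤ k}:
g(0) = mex{} = 0
g(1) = mex{} = 0
g(2) = mex{} = 0
g(3) = mex{0} = 1
g(4) = mex{0} = 1
g(5) = mex{0} = 1
g(6) = mex{0,1} = 2
g(7) = mex{0,1} = 2
g(8) = mex{0,1} = 2
g(9) = mex{0,1,2} = 3
g(10) = mex{0,1,2} = 3
g(11) = mex{1,2} = 0
g(12) = mex{1,2,3} = 0
So g(12) = 0.

0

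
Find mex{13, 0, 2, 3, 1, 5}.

The values 0, 1, 2, 3 are all present; 4 is the first non-negative integer missing from the set.

4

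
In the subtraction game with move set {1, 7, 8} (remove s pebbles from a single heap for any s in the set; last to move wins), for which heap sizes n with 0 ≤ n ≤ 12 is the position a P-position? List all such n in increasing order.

0, 2, 4, 6

Grundy values for subtraction set {1, 7, 8}:
k:     0  1  2  3  4  5  6  7  8  9 10 11 12
g(k):  0  1  0  1  0  1  0  1  2  3  2  3  2
The P-positions (g = 0) in 0..12 are 0, 2, 4, 6.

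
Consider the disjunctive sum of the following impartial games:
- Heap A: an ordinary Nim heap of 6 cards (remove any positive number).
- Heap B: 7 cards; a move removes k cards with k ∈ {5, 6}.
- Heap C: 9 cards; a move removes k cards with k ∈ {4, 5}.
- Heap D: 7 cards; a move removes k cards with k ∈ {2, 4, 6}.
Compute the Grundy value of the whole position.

4

Heap A is a plain Nim heap of size 6, so its Grundy value is 6.
Grundy values for heap B (subtraction set {5, 6}):
g(0) = mex{} = 0
g(1) = mex{} = 0
g(2) = mex{} = 0
g(3) = mex{} = 0
g(4) = mex{} = 0
g(5) = mex{0} = 1
g(6) = mex{0} = 1
g(7) = mex{0} = 1
So g(7) = 1.
Build the Grundy sequence for heap C with g(k) = mex{g(k−s) : s ∈ {4, 5}, s ≤ k}:
g(0) = mex{} = 0
g(1) = mex{} = 0
g(2) = mex{} = 0
g(3) = mex{} = 0
g(4) = mex{0} = 1
g(5) = mex{0} = 1
g(6) = mex{0} = 1
g(7) = mex{0} = 1
g(8) = mex{0,1} = 2
g(9) = mex{1} = 0
So g(9) = 0.
Build the Grundy sequence for heap D with g(k) = mex{g(k−s) : s ∈ {2, 4, 6}, s ≤ k}:
g(0) = mex{} = 0
g(1) = mex{} = 0
g(2) = mex{0} = 1
g(3) = mex{0} = 1
g(4) = mex{0,1} = 2
g(5) = mex{0,1} = 2
g(6) = mex{0,1,2} = 3
g(7) = mex{0,1,2} = 3
So g(7) = 3.
By the Sprague-Grundy theorem, the Grundy value of a sum of independent games is the XOR of the component values.
Combined value = 6 XOR 1 XOR 0 XOR 3 = 4.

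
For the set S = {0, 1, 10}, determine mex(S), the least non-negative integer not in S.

2

The values 0, 1 are all present; 2 is the first non-negative integer missing from the set.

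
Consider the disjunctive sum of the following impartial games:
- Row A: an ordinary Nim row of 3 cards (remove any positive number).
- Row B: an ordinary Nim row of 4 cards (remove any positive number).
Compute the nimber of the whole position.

Row A is a plain Nim row of size 3, so its Grundy value is 3.
Row B is a plain Nim row of size 4, so its Grundy value is 4.
By the Sprague-Grundy theorem, the Grundy value of a sum of independent games is the XOR of the component values.
Combined value = 3 ⊕ 4 = 7.

7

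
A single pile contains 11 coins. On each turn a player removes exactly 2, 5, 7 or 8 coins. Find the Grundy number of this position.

3

Build the Grundy sequence with g(k) = mex{g(k−s) : s ∈ {2, 5, 7, 8}, s ≤ k}:
g(0) = mex{} = 0
g(1) = mex{} = 0
g(2) = mex{0} = 1
g(3) = mex{0} = 1
g(4) = mex{1} = 0
g(5) = mex{0,1} = 2
g(6) = mex{0} = 1
g(7) = mex{0,1,2} = 3
g(8) = mex{0,1} = 2
g(9) = mex{0,1,3} = 2
g(10) = mex{1,2} = 0
g(11) = mex{0,1,2} = 3
So g(11) = 3.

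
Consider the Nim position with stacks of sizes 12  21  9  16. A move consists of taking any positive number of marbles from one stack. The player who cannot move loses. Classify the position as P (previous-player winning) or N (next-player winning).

P-position

Bitwise XOR of the heap sizes:
  01100  (12)
  10101  (21)
  01001  (9)
  10000  (16)
  -----
  00000  (0)
The nim-sum is 0, so this is a P-position: the player to move is in a losing position under optimal play.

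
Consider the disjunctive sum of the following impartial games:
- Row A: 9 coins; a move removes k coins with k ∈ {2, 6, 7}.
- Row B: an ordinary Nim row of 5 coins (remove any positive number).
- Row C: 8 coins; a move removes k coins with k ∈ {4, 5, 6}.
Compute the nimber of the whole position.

For row A, compute g(0), g(1), … with moves {2, 6, 7}:
k:     0  1  2  3  4  5  6  7  8  9
g(k):  0  0  1  1  0  0  1  1  2  0
So g(9) = 0.
Row B is a plain Nim row of size 5, so its Grundy value is 5.
Grundy values for row C (subtraction set {4, 5, 6}):
g(0) = mex{} = 0
g(1) = mex{} = 0
g(2) = mex{} = 0
g(3) = mex{} = 0
g(4) = mex{0} = 1
g(5) = mex{0} = 1
g(6) = mex{0} = 1
g(7) = mex{0} = 1
g(8) = mex{0,1} = 2
So g(8) = 2.
The value of a disjunctive sum is the nim-sum of the parts.
Combined value = 0 ⊕ 5 ⊕ 2 = 7.

7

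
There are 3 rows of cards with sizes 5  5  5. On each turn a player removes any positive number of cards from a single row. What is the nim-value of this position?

5

Compute the nim-sum pairwise:
5 XOR 5 = 0
0 XOR 5 = 5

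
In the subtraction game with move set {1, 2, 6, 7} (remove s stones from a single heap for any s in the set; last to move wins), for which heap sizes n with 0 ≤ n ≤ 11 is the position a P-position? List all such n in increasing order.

Build the Grundy sequence with g(k) = mex{g(k−s) : s ∈ {1, 2, 6, 7}, s ≤ k}:
k:     0  1  2  3  4  5  6  7  8  9 10 11
g(k):  0  1  2  0  1  2  3  4  0  1  2  0
The P-positions (g = 0) in 0..11 are 0, 3, 8, 11.

0, 3, 8, 11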